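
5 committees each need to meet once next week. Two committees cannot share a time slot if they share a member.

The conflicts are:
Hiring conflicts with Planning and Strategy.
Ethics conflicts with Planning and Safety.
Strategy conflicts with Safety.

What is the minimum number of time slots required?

The cycle Ethics-Safety-Strategy-Hiring-Planning-Ethics has odd length 5, so it cannot be 2-colored; at least 3 time slots are needed.
3 time slots suffice: time slot 1 → {Ethics, Strategy}; time slot 2 → {Planning, Safety}; time slot 3 → {Hiring}. Every pair that conflicts lands in different time slots.

3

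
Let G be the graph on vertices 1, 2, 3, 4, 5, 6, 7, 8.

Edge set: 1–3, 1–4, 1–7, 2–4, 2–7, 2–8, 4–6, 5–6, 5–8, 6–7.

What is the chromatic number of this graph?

The cycle 5-6-4-2-8-5 has odd length 5, so it cannot be 2-colored; at least 3 colors are needed.
3 colors suffice: 1=b, 2=b, 3=a, 4=a, 5=c, 6=b, 7=a, 8=a. Every edge joins two different colors.

3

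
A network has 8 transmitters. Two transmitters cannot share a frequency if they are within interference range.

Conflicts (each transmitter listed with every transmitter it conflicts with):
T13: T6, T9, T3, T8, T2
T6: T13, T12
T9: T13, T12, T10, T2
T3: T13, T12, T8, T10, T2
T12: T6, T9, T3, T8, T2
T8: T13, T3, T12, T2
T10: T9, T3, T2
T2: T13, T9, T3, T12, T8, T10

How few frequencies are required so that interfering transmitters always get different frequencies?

T13, T3, T8, T2 pairwise conflict, so at least 4 frequencies are needed.
4 frequencies suffice: frequency 1 → {T6, T2}; frequency 2 → {T13, T12, T10}; frequency 3 → {T9, T3}; frequency 4 → {T8}. Every pair that conflicts lands in different frequencies.

4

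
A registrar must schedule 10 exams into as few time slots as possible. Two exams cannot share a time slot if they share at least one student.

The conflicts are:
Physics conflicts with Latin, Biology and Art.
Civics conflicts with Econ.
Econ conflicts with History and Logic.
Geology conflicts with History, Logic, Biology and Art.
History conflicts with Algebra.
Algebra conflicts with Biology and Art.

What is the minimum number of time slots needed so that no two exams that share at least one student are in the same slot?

Geology and Logic conflict, so at least 2 time slots are needed.
2 time slots suffice: time slot 1 → {Physics, Econ, Geology, Algebra}; time slot 2 → {Civics, History, Latin, Logic, Biology, Art}. No two conflicting exams share a time slot.

2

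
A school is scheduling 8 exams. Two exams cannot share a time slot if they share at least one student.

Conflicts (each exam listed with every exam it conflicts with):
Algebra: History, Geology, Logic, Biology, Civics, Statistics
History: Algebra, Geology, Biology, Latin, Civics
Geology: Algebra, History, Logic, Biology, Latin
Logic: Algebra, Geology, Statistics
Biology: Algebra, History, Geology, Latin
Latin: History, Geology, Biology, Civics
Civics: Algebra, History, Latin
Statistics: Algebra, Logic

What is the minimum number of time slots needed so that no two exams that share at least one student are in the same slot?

4

History, Geology, Biology, Latin all conflict with each other, so at least 4 time slots are needed.
4 time slots suffice: time slot 1 → {Algebra, Latin}; time slot 2 → {Geology, Civics, Statistics}; time slot 3 → {History, Logic}; time slot 4 → {Biology}. No two conflicting exams share a time slot.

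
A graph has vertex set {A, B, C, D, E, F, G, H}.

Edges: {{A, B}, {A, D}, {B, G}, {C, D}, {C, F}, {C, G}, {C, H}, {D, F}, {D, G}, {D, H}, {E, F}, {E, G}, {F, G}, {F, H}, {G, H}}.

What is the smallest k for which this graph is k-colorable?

C, D, F, G, H form a clique, so at least 5 colors are needed.
5 colors suffice: color 1 → {A, G}; color 2 → {B, F}; color 3 → {D, E}; color 4 → {H}; color 5 → {C}. Each edge has distinct colors on its endpoints.

5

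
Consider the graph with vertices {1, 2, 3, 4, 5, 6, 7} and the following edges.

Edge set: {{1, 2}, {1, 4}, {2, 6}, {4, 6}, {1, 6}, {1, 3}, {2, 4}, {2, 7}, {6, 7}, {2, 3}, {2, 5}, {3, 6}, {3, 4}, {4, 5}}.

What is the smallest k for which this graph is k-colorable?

5

1, 2, 3, 4, 6 are mutually adjacent (a clique of size 5), so at least 5 colors are needed.
5 colors suffice: color a → {2}; color b → {4, 7}; color c → {5, 6}; color d → {1}; color e → {3}. Every edge joins two different colors.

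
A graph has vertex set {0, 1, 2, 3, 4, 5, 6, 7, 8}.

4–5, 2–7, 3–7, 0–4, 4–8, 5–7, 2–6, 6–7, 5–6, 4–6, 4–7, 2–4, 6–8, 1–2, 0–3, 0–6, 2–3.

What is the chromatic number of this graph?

4, 5, 6, 7 are mutually adjacent (a clique of size 4), so at least 4 colors are needed.
4 colors suffice: 0=green, 1=red, 2=yellow, 3=red, 4=red, 5=yellow, 6=blue, 7=green, 8=green. Every edge joins two different colors.

4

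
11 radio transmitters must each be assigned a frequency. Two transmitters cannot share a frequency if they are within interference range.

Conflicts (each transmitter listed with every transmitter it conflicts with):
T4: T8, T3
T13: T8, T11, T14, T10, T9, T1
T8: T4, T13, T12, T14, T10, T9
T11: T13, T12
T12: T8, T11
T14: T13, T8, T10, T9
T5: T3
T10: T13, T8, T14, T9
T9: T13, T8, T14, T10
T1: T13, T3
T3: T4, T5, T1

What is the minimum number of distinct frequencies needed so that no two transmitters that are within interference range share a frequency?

5

T13, T8, T14, T10, T9 are mutually in conflict, so at least 5 frequencies are needed.
5 frequencies suffice: T4=3, T13=1, T8=2, T11=2, T12=1, T14=4, T5=2, T10=3, T9=5, T1=2, T3=1. Every pair that conflicts lands in different frequencies.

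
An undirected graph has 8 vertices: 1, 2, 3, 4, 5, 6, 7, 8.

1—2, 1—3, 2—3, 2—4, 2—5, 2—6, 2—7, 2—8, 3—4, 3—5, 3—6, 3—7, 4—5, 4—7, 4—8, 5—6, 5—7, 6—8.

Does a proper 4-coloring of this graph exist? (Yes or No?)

2, 3, 4, 5, 7 are pairwise adjacent (a clique of size 5), so at least 5 colors are needed.
So 4 colors are not enough.

No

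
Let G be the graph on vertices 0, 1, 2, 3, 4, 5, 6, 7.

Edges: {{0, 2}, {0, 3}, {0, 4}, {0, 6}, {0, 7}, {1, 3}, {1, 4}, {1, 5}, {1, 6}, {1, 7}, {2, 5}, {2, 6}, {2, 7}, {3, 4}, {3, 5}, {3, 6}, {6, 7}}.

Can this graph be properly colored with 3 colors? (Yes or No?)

0, 2, 6, 7 form a clique, so at least 4 colors are needed.
So 3 colors are not enough.

No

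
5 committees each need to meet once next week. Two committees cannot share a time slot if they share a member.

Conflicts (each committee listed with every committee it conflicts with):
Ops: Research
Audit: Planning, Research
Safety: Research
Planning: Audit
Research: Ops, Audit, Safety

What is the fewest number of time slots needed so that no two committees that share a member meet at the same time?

2

Ops and Research conflict, so at least 2 time slots are needed.
2 time slots suffice: time slot 1 → {Planning, Research}; time slot 2 → {Ops, Audit, Safety}. Each listed conflict is separated.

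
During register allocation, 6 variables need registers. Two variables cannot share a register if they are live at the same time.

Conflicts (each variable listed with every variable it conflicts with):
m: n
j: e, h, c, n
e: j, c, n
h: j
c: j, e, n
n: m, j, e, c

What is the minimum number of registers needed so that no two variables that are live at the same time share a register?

4

j, e, c, n pairwise conflict, so at least 4 registers are needed.
4 registers suffice: register 1 → {h, n}; register 2 → {m, j}; register 3 → {e}; register 4 → {c}. Every pair that conflicts lands in different registers.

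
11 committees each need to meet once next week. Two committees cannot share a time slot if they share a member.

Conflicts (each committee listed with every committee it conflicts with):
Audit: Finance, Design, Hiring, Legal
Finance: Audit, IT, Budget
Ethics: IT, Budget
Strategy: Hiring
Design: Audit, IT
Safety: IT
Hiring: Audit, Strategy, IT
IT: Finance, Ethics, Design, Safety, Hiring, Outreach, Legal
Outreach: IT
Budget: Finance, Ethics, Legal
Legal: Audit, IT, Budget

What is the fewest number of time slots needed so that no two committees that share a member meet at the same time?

Finance and Budget conflict, so at least 2 time slots are needed.
2 time slots suffice: Audit=1, Finance=2, Ethics=2, Strategy=1, Design=2, Safety=2, Hiring=2, IT=1, Outreach=2, Budget=1, Legal=2. Every pair that conflicts lands in different time slots.

2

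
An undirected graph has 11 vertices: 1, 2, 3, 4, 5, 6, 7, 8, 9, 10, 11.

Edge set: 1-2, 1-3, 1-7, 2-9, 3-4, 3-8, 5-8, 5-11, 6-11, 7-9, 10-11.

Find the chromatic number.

7 and 9 are adjacent, so at least 2 colors are needed.
2 colors suffice: color red → {1, 4, 8, 9, 11}; color blue → {2, 3, 5, 6, 7, 10}. No two adjacent vertices share a color.

2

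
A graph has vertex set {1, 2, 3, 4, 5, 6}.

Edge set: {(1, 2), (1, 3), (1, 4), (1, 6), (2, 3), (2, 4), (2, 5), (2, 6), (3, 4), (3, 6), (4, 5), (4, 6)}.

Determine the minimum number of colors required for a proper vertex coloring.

1, 2, 3, 4, 6 form a clique, so at least 5 colors are needed.
5 colors suffice: color red → {2}; color blue → {4}; color green → {3, 5}; color yellow → {1}; color purple → {6}. No two adjacent vertices share a color.

5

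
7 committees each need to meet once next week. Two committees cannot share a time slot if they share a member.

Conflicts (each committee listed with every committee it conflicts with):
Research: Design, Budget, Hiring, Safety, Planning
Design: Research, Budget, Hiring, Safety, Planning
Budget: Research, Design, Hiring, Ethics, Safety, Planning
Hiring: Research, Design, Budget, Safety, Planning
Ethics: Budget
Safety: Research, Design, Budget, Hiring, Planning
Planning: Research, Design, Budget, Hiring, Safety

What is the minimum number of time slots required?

6

Research, Design, Budget, Hiring, Safety, Planning all conflict with each other, so at least 6 time slots are needed.
6 time slots suffice: Research=5, Design=2, Budget=1, Hiring=4, Ethics=2, Safety=3, Planning=6. Every pair that conflicts lands in different time slots.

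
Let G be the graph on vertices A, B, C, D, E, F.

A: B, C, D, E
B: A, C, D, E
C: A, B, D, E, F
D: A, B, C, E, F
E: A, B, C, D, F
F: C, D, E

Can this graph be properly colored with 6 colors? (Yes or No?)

The chromatic number is 5. A, B, C, D, E are pairwise adjacent (a clique of size 5), so at least 5 colors are needed.
5 colors suffice: color red → {E}; color blue → {D}; color green → {C}; color yellow → {B, F}; color purple → {A}.
Since 6 ≥ 5, a proper 6-coloring certainly exists.

Yes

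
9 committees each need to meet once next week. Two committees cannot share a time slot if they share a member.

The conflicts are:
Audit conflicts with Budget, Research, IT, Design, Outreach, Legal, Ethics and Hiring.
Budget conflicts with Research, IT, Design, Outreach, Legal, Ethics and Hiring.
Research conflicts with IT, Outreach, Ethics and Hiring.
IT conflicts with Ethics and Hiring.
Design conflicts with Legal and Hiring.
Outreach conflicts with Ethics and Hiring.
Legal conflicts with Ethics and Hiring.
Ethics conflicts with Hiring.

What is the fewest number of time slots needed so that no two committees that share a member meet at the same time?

6

Audit, Budget, Research, IT, Ethics, Hiring are mutually in conflict, so at least 6 time slots are needed.
6 time slots suffice: time slot 1 → {Audit}; time slot 2 → {Hiring}; time slot 3 → {Budget}; time slot 4 → {Design, Ethics}; time slot 5 → {Research, Legal}; time slot 6 → {IT, Outreach}. No two conflicting committees share a time slot.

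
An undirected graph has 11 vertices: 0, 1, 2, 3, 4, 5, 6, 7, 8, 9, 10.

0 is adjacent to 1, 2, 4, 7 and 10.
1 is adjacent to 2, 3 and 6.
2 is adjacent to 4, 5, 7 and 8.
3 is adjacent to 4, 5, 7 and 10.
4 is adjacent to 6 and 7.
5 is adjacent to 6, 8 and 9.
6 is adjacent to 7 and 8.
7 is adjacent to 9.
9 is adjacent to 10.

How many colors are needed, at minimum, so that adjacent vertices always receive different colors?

0, 2, 4, 7 form a clique, so at least 4 colors are needed.
4 colors suffice: color a → {2, 3, 6, 9}; color b → {1, 5, 7, 10}; color c → {4, 8}; color d → {0}. No two adjacent vertices share a color.

4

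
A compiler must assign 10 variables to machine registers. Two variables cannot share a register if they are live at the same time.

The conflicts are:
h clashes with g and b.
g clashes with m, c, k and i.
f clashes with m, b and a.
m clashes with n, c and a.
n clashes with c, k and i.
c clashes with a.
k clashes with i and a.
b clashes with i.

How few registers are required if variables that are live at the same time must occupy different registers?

g, m, c pairwise conflict, so at least 3 registers are needed.
3 registers suffice: register 1 → {g, n, b, a}; register 2 → {h, m, k}; register 3 → {f, c, i}. No two conflicting variables share a register.

3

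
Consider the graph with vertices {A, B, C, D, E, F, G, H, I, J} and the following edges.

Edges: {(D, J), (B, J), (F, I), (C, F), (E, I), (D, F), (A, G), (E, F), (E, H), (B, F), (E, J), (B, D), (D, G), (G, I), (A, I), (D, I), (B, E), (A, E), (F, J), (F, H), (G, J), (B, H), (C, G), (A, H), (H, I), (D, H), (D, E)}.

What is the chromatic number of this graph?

5

B, D, E, F, J form a clique, so at least 5 colors are needed.
A valid assignment using 5 colors: A=blue, B=purple, C=blue, D=blue, E=red, F=green, G=red, H=yellow, I=purple, J=yellow. No two adjacent vertices share a color.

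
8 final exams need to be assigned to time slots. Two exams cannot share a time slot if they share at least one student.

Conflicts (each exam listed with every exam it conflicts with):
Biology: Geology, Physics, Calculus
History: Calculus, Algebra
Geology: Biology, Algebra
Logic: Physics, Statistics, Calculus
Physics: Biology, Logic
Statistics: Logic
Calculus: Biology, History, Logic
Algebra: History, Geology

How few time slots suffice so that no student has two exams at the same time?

The cycle Algebra-Geology-Biology-Calculus-History-Algebra has odd length 5, so it cannot be 2-colored; at least 3 time slots are needed.
A valid assignment using 3 time slots: Biology=1, History=1, Geology=3, Logic=1, Physics=2, Statistics=2, Calculus=2, Algebra=2. Every pair that conflicts lands in different time slots.

3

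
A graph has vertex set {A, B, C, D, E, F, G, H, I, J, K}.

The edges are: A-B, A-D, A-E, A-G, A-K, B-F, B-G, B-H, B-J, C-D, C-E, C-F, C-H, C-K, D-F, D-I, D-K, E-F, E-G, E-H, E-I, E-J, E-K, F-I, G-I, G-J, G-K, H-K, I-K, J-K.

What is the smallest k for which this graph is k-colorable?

4

E, G, J, K are mutually adjacent (a clique of size 4), so at least 4 colors are needed.
One proper 4-coloring: A=4, B=1, C=3, D=1, E=1, F=2, G=3, H=4, I=4, J=4, K=2. Each edge has distinct colors on its endpoints.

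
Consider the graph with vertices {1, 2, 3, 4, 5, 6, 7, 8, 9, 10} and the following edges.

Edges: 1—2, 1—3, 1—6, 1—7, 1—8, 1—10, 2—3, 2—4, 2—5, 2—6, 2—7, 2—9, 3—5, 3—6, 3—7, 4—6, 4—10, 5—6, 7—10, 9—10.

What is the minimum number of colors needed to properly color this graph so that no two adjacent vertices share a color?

1, 2, 3, 6 form a clique, so at least 4 colors are needed.
4 colors suffice: color a → {2, 8, 10}; color b → {1, 4, 5, 9}; color c → {6, 7}; color d → {3}. No two adjacent vertices share a color.

4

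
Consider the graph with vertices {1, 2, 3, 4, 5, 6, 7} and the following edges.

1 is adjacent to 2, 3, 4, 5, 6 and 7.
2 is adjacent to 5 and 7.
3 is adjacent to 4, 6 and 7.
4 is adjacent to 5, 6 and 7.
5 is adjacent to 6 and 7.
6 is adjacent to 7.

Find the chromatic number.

1, 4, 5, 6, 7 form a clique, so at least 5 colors are needed.
One proper 5-coloring: 1=a, 2=c, 3=d, 4=e, 5=d, 6=c, 7=b. No two adjacent vertices share a color.

5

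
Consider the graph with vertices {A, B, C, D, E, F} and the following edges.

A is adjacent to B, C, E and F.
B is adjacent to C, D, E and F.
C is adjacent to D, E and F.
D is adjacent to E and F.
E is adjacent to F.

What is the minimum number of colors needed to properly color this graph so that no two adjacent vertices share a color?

B, C, D, E, F are mutually adjacent (a clique of size 5), so at least 5 colors are needed.
A valid assignment using 5 colors: A=5, B=4, C=3, D=5, E=1, F=2. Every edge joins two different colors.

5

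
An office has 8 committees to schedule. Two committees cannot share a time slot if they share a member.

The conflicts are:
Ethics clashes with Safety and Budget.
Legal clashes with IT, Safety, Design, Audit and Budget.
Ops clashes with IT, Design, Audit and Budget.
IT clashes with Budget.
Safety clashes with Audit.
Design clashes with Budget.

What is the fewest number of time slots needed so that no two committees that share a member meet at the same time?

Ops, Design, Budget all conflict with each other, so at least 3 time slots are needed.
3 time slots suffice: time slot 1 → {Safety, Budget}; time slot 2 → {Ethics, Legal, Ops}; time slot 3 → {IT, Design, Audit}. No two conflicting committees share a time slot.

3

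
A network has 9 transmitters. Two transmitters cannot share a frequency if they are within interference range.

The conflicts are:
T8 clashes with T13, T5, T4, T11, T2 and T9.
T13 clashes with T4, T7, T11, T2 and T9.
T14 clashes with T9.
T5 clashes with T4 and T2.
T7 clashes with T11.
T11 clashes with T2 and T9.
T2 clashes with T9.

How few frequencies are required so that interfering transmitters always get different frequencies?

T8, T13, T11, T2, T9 pairwise conflict, so at least 5 frequencies are needed.
5 frequencies suffice: frequency 1 → {T8, T14, T7}; frequency 2 → {T13, T5}; frequency 3 → {T4, T2}; frequency 4 → {T9}; frequency 5 → {T11}. No two conflicting transmitters share a frequency.

5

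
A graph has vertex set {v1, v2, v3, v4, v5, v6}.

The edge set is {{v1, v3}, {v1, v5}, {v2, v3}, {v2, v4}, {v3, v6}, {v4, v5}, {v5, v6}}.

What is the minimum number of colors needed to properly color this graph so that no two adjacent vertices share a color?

3

The cycle v3-v2-v4-v5-v6-v3 has odd length 5, so it cannot be 2-colored; at least 3 colors are needed.
3 colors suffice: color 1 → {v3, v5}; color 2 → {v1, v4, v6}; color 3 → {v2}. No two adjacent vertices share a color.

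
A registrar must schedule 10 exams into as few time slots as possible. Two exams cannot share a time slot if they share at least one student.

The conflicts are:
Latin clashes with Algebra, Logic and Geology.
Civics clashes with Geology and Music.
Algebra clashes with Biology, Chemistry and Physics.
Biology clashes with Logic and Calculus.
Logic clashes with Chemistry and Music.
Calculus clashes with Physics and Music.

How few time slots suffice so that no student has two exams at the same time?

The cycle Civics-Music-Logic-Latin-Geology-Civics has odd length 5, so it cannot be 2-colored; at least 3 time slots are needed.
3 time slots suffice: time slot 1 → {Algebra, Logic, Calculus, Geology}; time slot 2 → {Latin, Biology, Chemistry, Physics, Music}; time slot 3 → {Civics}. Every pair that conflicts lands in different time slots.

3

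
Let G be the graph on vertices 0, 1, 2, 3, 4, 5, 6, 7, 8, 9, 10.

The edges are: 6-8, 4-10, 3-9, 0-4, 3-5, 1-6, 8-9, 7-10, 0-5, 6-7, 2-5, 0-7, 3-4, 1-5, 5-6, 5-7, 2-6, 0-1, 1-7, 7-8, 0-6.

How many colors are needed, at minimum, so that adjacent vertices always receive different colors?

5

0, 1, 5, 6, 7 form a clique, so at least 5 colors are needed.
A valid assignment using 5 colors: 0=yellow, 1=purple, 2=blue, 3=blue, 4=red, 5=red, 6=green, 7=blue, 8=red, 9=green, 10=green. No two adjacent vertices share a color.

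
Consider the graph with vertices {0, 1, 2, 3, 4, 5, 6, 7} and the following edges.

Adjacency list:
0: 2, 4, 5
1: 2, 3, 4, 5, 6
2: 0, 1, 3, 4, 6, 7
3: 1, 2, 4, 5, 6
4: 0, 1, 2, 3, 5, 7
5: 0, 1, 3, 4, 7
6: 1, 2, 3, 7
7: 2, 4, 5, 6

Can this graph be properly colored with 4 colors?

Yes

The chromatic number is 4. 1, 2, 3, 6 form a clique, so at least 4 colors are needed.
4 colors suffice: color red → {2, 5}; color blue → {4, 6}; color green → {0, 1, 7}; color yellow → {3}.
That is already a proper 4-coloring.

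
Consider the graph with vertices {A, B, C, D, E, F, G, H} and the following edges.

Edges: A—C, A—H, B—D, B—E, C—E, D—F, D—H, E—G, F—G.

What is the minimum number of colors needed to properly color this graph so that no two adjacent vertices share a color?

3

The cycle E-B-D-F-G-E has odd length 5, so it cannot be 2-colored; at least 3 colors are needed.
A valid assignment using 3 colors: A=1, B=2, C=2, D=1, E=1, F=3, G=2, H=2. Every edge joins two different colors.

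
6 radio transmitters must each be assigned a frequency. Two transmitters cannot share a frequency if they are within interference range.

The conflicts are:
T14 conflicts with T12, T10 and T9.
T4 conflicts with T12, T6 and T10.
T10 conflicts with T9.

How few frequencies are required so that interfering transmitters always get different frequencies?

T14, T10, T9 all conflict with each other, so at least 3 frequencies are needed.
3 frequencies suffice: frequency 1 → {T14, T4}; frequency 2 → {T12, T6, T10}; frequency 3 → {T9}. No two conflicting transmitters share a frequency.

3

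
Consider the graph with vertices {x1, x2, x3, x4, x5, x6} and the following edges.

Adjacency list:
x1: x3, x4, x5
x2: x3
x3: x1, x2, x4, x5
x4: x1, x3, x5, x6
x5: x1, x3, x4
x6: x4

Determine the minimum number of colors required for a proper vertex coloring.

4

x1, x3, x4, x5 are pairwise adjacent (a clique of size 4), so at least 4 colors are needed.
A valid assignment using 4 colors: x1=4, x2=2, x3=1, x4=2, x5=3, x6=1. Each edge has distinct colors on its endpoints.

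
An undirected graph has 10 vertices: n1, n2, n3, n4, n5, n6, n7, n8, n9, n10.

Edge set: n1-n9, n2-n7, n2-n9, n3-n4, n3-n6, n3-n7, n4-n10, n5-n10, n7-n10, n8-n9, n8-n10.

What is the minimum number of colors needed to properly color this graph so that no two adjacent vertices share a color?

The cycle n2-n7-n10-n8-n9-n2 has odd length 5, so it cannot be 2-colored; at least 3 colors are needed.
3 colors suffice: color 1 → {n3, n9, n10}; color 2 → {n1, n4, n5, n6, n7, n8}; color 3 → {n2}. Every edge joins two different colors.

3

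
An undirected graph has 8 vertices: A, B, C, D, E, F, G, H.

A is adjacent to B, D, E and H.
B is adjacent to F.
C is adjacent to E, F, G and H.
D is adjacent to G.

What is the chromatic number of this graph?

3

The cycle C-E-A-D-G-C has odd length 5, so it cannot be 2-colored; at least 3 colors are needed.
A valid assignment using 3 colors: A=1, B=3, C=1, D=3, E=2, F=2, G=2, H=2. Every edge joins two different colors.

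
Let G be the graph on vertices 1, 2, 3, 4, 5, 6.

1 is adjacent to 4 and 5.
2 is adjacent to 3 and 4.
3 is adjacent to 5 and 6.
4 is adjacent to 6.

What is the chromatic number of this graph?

3

The cycle 2-3-5-1-4-2 has odd length 5, so it cannot be 2-colored; at least 3 colors are needed.
One proper 3-coloring: 1=green, 2=blue, 3=red, 4=red, 5=blue, 6=blue. Each edge has distinct colors on its endpoints.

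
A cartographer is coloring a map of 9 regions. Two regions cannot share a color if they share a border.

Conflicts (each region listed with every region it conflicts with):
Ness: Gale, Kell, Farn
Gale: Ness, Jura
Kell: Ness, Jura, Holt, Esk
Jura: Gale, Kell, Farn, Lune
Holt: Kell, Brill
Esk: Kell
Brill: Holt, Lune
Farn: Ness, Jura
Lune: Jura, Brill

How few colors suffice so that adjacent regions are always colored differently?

The cycle Brill-Lune-Jura-Kell-Holt-Brill has odd length 5, so it cannot be 2-colored; at least 3 colors are needed.
3 colors suffice: color 1 → {Ness, Jura, Holt, Esk}; color 2 → {Gale, Kell, Brill, Farn}; color 3 → {Lune}. Each listed conflict is separated.

3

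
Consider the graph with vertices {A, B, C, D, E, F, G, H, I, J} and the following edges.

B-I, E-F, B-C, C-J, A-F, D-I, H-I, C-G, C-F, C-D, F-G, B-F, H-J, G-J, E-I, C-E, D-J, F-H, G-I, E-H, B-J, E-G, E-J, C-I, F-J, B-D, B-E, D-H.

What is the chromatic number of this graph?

5

B, C, E, F, J form a clique, so at least 5 colors are needed.
5 colors suffice: color 1 → {A, I, J}; color 2 → {D, F}; color 3 → {C, H}; color 4 → {E}; color 5 → {B, G}. No two adjacent vertices share a color.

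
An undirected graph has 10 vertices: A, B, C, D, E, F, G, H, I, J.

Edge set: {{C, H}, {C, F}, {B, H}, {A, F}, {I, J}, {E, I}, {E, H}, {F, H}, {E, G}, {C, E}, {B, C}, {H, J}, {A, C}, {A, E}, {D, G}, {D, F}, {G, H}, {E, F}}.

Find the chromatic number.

C, E, F, H are pairwise adjacent (a clique of size 4), so at least 4 colors are needed.
4 colors suffice: A=1, B=2, C=3, D=1, E=2, F=4, G=3, H=1, I=1, J=2. Each edge has distinct colors on its endpoints.

4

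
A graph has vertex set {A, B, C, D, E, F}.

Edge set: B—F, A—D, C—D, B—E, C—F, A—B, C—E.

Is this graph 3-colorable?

Yes

The chromatic number is 3. The cycle B-E-C-D-A-B has odd length 5, so it cannot be 2-colored; at least 3 colors are needed.
One proper 3-coloring: A=3, B=1, C=1, D=2, E=2, F=2.
That is already a proper 3-coloring.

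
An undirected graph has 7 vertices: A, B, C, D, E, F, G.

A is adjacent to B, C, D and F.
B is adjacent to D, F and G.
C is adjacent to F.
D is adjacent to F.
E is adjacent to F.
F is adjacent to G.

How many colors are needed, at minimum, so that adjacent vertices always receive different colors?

A, B, D, F are mutually adjacent (a clique of size 4), so at least 4 colors are needed.
4 colors suffice: color red → {F}; color blue → {B, C, E}; color green → {A, G}; color yellow → {D}. Each edge has distinct colors on its endpoints.

4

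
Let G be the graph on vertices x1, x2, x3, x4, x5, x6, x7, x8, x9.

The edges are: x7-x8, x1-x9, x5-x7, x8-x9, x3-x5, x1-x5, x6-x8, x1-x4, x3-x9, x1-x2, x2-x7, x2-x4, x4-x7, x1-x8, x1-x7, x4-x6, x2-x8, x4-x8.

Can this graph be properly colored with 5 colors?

The chromatic number is 5. x1, x2, x4, x7, x8 are pairwise adjacent (a clique of size 5), so at least 5 colors are needed.
5 colors suffice: color 1 → {x1, x3, x6}; color 2 → {x5, x8}; color 3 → {x7, x9}; color 4 → {x4}; color 5 → {x2}.
That is already a proper 5-coloring.

Yes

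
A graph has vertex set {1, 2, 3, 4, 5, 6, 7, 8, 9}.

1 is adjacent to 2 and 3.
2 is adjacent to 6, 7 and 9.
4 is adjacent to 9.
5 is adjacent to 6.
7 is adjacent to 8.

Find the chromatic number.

2

1 and 2 are adjacent, so at least 2 colors are needed.
One proper 2-coloring: 1=blue, 2=red, 3=red, 4=red, 5=red, 6=blue, 7=blue, 8=red, 9=blue. No two adjacent vertices share a color.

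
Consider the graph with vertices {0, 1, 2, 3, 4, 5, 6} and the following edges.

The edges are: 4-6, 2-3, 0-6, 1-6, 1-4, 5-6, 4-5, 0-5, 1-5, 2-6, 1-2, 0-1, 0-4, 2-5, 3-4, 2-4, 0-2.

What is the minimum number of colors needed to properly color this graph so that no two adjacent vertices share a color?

0, 1, 2, 4, 5, 6 are mutually adjacent (a clique of size 6), so at least 6 colors are needed.
6 colors suffice: 0=green, 1=purple, 2=red, 3=green, 4=blue, 5=yellow, 6=orange. Every edge joins two different colors.

6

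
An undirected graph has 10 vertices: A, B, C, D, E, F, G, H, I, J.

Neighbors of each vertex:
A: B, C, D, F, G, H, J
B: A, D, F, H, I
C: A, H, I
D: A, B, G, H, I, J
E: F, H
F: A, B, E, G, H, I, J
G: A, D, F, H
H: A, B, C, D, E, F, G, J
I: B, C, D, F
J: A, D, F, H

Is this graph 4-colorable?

Yes

The chromatic number is 4. A, F, H, J are mutually adjacent (a clique of size 4), so at least 4 colors are needed.
4 colors suffice: color 1 → {H, I}; color 2 → {C, D, F}; color 3 → {A, E}; color 4 → {B, G, J}.
That is already a proper 4-coloring.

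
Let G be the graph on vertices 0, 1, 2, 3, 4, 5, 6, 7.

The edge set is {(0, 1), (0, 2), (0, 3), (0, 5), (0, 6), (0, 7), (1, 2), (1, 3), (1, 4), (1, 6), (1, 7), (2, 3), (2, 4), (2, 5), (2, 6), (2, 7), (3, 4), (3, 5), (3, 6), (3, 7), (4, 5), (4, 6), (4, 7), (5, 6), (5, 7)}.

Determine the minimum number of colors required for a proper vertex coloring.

5

0, 1, 2, 3, 7 are mutually adjacent (a clique of size 5), so at least 5 colors are needed.
5 colors suffice: color red → {2}; color blue → {3}; color green → {6, 7}; color yellow → {0, 4}; color purple → {1, 5}. Every edge joins two different colors.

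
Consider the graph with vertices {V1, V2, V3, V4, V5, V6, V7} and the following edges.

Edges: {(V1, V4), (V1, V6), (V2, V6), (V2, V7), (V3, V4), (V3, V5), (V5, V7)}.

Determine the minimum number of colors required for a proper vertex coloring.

3

The cycle V1-V6-V2-V7-V5-V3-V4-V1 has odd length 7, so it cannot be 2-colored; at least 3 colors are needed.
3 colors suffice: V1=B, V2=B, V3=G, V4=R, V5=B, V6=R, V7=R. Each edge has distinct colors on its endpoints.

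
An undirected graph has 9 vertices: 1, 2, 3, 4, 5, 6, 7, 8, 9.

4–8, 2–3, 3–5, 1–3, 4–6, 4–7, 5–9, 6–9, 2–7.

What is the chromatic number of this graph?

3

The cycle 4-7-2-3-5-9-6-4 has odd length 7, so it cannot be 2-colored; at least 3 colors are needed.
3 colors suffice: color red → {3, 4, 9}; color blue → {1, 5, 6, 7, 8}; color green → {2}. No two adjacent vertices share a color.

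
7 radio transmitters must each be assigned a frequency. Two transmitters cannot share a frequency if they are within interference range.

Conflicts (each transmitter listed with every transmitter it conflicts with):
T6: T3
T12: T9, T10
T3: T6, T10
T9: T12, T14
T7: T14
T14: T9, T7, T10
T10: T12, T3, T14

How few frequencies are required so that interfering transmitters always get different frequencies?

2

T14 and T10 conflict, so at least 2 frequencies are needed.
A valid assignment using 2 frequencies: T6=2, T12=1, T3=1, T9=2, T7=2, T14=1, T10=2. Every pair that conflicts lands in different frequencies.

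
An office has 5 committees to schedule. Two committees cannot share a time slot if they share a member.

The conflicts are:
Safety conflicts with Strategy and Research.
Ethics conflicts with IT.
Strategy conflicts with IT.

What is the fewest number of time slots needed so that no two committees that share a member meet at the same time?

Safety and Strategy conflict, so at least 2 time slots are needed.
2 time slots suffice: time slot 1 → {Ethics, Strategy, Research}; time slot 2 → {Safety, IT}. Each listed conflict is separated.

2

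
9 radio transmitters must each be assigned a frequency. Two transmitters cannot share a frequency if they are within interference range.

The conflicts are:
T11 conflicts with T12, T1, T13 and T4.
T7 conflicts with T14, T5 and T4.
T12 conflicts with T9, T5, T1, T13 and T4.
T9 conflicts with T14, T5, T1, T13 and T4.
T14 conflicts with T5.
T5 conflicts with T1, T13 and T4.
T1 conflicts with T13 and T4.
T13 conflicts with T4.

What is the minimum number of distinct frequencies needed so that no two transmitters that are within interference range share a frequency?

T12, T9, T5, T1, T13, T4 all conflict with each other, so at least 6 frequencies are needed.
6 frequencies suffice: frequency 1 → {T14, T4}; frequency 2 → {T11, T5}; frequency 3 → {T7, T13}; frequency 4 → {T1}; frequency 5 → {T9}; frequency 6 → {T12}. No two conflicting transmitters share a frequency.

6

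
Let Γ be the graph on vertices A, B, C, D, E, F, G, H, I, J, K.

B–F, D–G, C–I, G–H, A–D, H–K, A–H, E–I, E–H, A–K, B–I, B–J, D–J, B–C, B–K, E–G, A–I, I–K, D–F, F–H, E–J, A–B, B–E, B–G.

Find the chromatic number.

4

A, B, I, K form a clique, so at least 4 colors are needed.
4 colors suffice: A=green, B=red, C=green, D=red, E=green, F=blue, G=blue, H=red, I=blue, J=blue, K=yellow. Every edge joins two different colors.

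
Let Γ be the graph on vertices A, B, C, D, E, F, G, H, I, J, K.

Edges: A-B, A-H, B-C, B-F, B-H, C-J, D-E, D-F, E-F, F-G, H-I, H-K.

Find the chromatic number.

D, E, F form a triangle, so at least 3 colors are needed.
A valid assignment using 3 colors: A=green, B=red, C=blue, D=green, E=red, F=blue, G=red, H=blue, I=red, J=red, K=red. Each edge has distinct colors on its endpoints.

3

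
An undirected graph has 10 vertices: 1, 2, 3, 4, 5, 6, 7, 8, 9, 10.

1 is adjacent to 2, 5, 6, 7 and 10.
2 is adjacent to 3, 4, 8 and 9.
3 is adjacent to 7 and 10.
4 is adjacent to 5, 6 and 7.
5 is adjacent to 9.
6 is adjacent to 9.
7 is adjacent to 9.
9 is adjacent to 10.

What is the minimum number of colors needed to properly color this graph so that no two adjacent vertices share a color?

2

1 and 6 are adjacent, so at least 2 colors are needed.
2 colors suffice: 1=blue, 2=red, 3=blue, 4=blue, 5=red, 6=red, 7=red, 8=blue, 9=blue, 10=red. Each edge has distinct colors on its endpoints.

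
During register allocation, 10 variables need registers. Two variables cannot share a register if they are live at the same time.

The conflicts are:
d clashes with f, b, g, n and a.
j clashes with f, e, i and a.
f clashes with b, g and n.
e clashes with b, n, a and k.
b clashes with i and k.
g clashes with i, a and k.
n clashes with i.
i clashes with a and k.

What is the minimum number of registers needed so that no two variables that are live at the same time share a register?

3

g, i, a all conflict with each other, so at least 3 registers are needed.
3 registers suffice: d=1, j=2, f=3, e=1, b=2, g=2, n=2, i=1, a=3, k=3. Each listed conflict is separated.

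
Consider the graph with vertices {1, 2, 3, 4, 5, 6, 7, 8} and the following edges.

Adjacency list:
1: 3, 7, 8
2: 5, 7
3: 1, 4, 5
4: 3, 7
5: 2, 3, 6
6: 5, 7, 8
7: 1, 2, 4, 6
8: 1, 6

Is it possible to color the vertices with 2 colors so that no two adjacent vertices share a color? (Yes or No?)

The cycle 3-5-2-7-1-3 has odd length 5, so it cannot be 2-colored; at least 3 colors are needed.
So 2 colors are not enough.

No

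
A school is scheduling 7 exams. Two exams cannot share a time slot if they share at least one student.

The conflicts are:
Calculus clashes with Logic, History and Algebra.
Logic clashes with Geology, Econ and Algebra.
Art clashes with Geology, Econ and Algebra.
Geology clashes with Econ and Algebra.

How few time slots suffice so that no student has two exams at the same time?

Logic, Geology, Algebra are mutually in conflict, so at least 3 time slots are needed.
3 time slots suffice: time slot 1 → {Logic, Art, History}; time slot 2 → {Econ, Algebra}; time slot 3 → {Calculus, Geology}. No two conflicting exams share a time slot.

3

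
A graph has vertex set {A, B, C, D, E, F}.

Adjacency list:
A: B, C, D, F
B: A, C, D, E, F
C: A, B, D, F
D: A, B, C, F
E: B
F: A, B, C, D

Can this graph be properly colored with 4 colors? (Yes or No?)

No

A, B, C, D, F are mutually adjacent (a clique of size 5), so at least 5 colors are needed.
So 4 colors are not enough.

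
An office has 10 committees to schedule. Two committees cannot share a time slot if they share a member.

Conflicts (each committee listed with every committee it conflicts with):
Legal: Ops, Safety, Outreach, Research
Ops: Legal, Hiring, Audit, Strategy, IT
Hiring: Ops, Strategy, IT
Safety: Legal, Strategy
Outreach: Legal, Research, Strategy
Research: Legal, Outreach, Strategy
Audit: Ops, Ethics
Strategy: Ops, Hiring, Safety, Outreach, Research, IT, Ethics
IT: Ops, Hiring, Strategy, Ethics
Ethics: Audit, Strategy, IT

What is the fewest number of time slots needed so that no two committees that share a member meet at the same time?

4

Ops, Hiring, Strategy, IT are mutually in conflict, so at least 4 time slots are needed.
Using 4 time slots: Legal=1, Ops=2, Hiring=4, Safety=2, Outreach=3, Research=2, Audit=1, Strategy=1, IT=3, Ethics=2. Every pair that conflicts lands in different time slots.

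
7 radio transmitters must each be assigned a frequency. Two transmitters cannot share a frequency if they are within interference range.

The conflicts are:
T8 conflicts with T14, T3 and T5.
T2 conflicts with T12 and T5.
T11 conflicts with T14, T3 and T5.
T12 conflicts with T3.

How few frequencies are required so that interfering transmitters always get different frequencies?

The cycle T5-T11-T3-T12-T2-T5 has odd length 5, so it cannot be 2-colored; at least 3 frequencies are needed.
3 frequencies suffice: frequency 1 → {T14, T3, T5}; frequency 2 → {T8, T11, T12}; frequency 3 → {T2}. No two conflicting transmitters share a frequency.

3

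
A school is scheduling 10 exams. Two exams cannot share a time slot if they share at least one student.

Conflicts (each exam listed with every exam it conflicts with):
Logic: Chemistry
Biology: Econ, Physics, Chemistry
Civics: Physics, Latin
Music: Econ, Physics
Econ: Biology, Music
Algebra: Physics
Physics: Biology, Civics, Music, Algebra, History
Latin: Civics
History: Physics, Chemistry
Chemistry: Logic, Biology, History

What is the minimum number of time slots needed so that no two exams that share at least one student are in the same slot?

2

Civics and Physics conflict, so at least 2 time slots are needed.
2 time slots suffice: Logic=2, Biology=2, Civics=2, Music=2, Econ=1, Algebra=2, Physics=1, Latin=1, History=2, Chemistry=1. Every pair that conflicts lands in different time slots.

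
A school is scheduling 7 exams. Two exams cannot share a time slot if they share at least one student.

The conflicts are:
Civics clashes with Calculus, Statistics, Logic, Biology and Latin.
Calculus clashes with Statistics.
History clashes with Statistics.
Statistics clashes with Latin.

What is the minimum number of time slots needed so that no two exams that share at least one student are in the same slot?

3

Civics, Statistics, Latin all conflict with each other, so at least 3 time slots are needed.
A valid assignment using 3 time slots: Civics=1, Calculus=3, History=1, Statistics=2, Logic=2, Biology=2, Latin=3. Each listed conflict is separated.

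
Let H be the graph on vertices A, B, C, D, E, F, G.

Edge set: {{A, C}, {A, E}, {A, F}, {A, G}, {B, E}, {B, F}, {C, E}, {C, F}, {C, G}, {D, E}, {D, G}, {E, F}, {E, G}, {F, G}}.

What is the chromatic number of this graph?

A, C, E, F, G are mutually adjacent (a clique of size 5), so at least 5 colors are needed.
5 colors suffice: color red → {E}; color blue → {B, G}; color green → {D, F}; color yellow → {A}; color purple → {C}. Each edge has distinct colors on its endpoints.

5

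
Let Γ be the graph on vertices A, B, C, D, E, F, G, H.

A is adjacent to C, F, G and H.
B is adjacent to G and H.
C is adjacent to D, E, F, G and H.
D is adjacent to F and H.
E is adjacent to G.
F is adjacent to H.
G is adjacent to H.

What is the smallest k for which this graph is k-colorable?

C, D, F, H form a clique, so at least 4 colors are needed.
A valid assignment using 4 colors: A=yellow, B=blue, C=blue, D=yellow, E=red, F=green, G=green, H=red. No two adjacent vertices share a color.

4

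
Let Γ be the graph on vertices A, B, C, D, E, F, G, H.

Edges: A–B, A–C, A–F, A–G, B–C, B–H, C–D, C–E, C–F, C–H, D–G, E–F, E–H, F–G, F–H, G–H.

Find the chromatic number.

4

C, E, F, H form a clique, so at least 4 colors are needed.
4 colors suffice: color 1 → {C, G}; color 2 → {A, D, H}; color 3 → {B, F}; color 4 → {E}. Each edge has distinct colors on its endpoints.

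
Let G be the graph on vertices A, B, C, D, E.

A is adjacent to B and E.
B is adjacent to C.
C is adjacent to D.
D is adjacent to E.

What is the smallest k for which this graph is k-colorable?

The cycle D-E-A-B-C-D has odd length 5, so it cannot be 2-colored; at least 3 colors are needed.
3 colors suffice: color 1 → {A, D}; color 2 → {C, E}; color 3 → {B}. Each edge has distinct colors on its endpoints.

3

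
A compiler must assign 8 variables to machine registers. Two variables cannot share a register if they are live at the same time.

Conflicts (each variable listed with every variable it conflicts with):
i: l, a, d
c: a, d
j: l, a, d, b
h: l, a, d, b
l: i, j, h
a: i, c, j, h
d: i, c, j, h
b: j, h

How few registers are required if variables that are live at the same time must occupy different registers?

h and d conflict, so at least 2 registers are needed.
2 registers suffice: register 1 → {l, a, d, b}; register 2 → {i, c, j, h}. Each listed conflict is separated.

2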